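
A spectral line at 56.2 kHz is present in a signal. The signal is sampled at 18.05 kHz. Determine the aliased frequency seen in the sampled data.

56.2 kHz mod fs = 2.05 kHz.
2.05 kHz ≤ fs/2 = 9.025 kHz, appears at 2.05 kHz.

2.05 kHz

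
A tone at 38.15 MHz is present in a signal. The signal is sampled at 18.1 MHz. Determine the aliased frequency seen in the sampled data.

1.95 MHz

38.15 MHz mod fs = 1.95 MHz.
1.95 MHz ≤ fs/2 = 9.05 MHz, appears at 1.95 MHz.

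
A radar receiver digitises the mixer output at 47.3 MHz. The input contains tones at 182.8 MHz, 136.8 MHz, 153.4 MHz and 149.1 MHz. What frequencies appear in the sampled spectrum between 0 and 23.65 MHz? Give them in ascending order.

5.1 MHz, 6.4 MHz, 7.2 MHz, 11.5 MHz

fs/2 = 23.65 MHz.
182.8 MHz mod fs = 40.9 MHz.
40.9 MHz > fs/2 = 23.65 MHz, folds to fs − 40.9 MHz = 6.4 MHz.
136.8 MHz mod fs = 42.2 MHz.
42.2 MHz > fs/2 = 23.65 MHz, folds to fs − 42.2 MHz = 5.1 MHz.
153.4 MHz mod fs = 11.5 MHz.
11.5 MHz ≤ fs/2 = 23.65 MHz, appears at 11.5 MHz.
149.1 MHz mod fs = 7.2 MHz.
7.2 MHz ≤ fs/2 = 23.65 MHz, appears at 7.2 MHz.
Distinct values: {5.1 MHz, 6.4 MHz, 7.2 MHz, 11.5 MHz}.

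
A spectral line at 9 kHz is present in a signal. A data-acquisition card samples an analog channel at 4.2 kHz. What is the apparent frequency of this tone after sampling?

9 kHz mod fs = 0.6 kHz.
0.6 kHz ≤ fs/2 = 2.1 kHz, appears at 0.6 kHz.

0.6 kHz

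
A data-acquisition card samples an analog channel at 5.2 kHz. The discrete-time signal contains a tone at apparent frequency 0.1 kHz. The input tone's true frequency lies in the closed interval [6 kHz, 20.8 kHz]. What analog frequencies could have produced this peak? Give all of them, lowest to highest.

10.3 kHz, 10.5 kHz, 15.5 kHz, 15.7 kHz, 20.7 kHz

Frequencies that alias to 0.1 kHz are k·fs ± 0.1 kHz for integer k ≥ 0.
k=0: 0.1 kHz.
k=1: 5.1 kHz, 5.3 kHz.
k=2: 10.3 kHz, 10.5 kHz.
k=3: 15.5 kHz, 15.7 kHz.
k=4: 20.7 kHz, 20.9 kHz.
k=5: 25.9 kHz, 26.1 kHz.
Within [6 kHz, 20.8 kHz]: 10.3 kHz, 10.5 kHz, 15.5 kHz, 15.7 kHz, 20.7 kHz.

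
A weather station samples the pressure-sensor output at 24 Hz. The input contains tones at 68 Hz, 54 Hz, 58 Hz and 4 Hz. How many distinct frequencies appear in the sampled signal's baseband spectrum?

fs/2 = 12 Hz.
68 Hz mod fs = 20 Hz.
20 Hz > fs/2 = 12 Hz, folds to fs − 20 Hz = 4 Hz.
54 Hz mod fs = 6 Hz.
6 Hz ≤ fs/2 = 12 Hz, appears at 6 Hz.
58 Hz mod fs = 10 Hz.
10 Hz ≤ fs/2 = 12 Hz, appears at 10 Hz.
4 Hz ≤ fs/2 = 12 Hz, passes unchanged.
Distinct values: {4 Hz, 6 Hz, 10 Hz} → 3.

3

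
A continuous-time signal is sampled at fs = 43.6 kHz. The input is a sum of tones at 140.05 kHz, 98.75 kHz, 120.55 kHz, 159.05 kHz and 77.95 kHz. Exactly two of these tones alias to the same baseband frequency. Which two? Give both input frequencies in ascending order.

77.95 kHz, 140.05 kHz

fs/2 = 21.8 kHz.
140.05 kHz mod fs = 9.25 kHz.
9.25 kHz ≤ fs/2 = 21.8 kHz, appears at 9.25 kHz.
98.75 kHz mod fs = 11.55 kHz.
11.55 kHz ≤ fs/2 = 21.8 kHz, appears at 11.55 kHz.
120.55 kHz mod fs = 33.35 kHz.
33.35 kHz > fs/2 = 21.8 kHz, folds to fs − 33.35 kHz = 10.25 kHz.
159.05 kHz mod fs = 28.25 kHz.
28.25 kHz > fs/2 = 21.8 kHz, folds to fs − 28.25 kHz = 15.35 kHz.
77.95 kHz mod fs = 34.35 kHz.
34.35 kHz > fs/2 = 21.8 kHz, folds to fs − 34.35 kHz = 9.25 kHz.
77.95 kHz and 140.05 kHz both map to 9.25 kHz.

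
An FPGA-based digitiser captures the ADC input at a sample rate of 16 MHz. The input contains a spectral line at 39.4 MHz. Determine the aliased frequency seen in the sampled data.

7.4 MHz

39.4 MHz mod fs = 7.4 MHz.
7.4 MHz ≤ fs/2 = 8 MHz, appears at 7.4 MHz.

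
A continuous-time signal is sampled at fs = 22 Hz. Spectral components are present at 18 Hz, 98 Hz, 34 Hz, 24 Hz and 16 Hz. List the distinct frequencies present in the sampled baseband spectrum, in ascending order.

fs/2 = 11 Hz.
18 Hz > fs/2 = 11 Hz, folds to fs − 18 Hz = 4 Hz.
98 Hz mod fs = 10 Hz.
10 Hz ≤ fs/2 = 11 Hz, appears at 10 Hz.
34 Hz mod fs = 12 Hz.
12 Hz > fs/2 = 11 Hz, folds to fs − 12 Hz = 10 Hz.
24 Hz mod fs = 2 Hz.
2 Hz ≤ fs/2 = 11 Hz, appears at 2 Hz.
16 Hz > fs/2 = 11 Hz, folds to fs − 16 Hz = 6 Hz.
Distinct values: {2 Hz, 4 Hz, 6 Hz, 10 Hz}.

2 Hz, 4 Hz, 6 Hz, 10 Hz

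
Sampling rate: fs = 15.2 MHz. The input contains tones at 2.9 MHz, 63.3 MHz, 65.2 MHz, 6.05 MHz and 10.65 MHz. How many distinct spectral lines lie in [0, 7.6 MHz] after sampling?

5

fs/2 = 7.6 MHz.
2.9 MHz ≤ fs/2 = 7.6 MHz, passes unchanged.
63.3 MHz mod fs = 2.5 MHz.
2.5 MHz ≤ fs/2 = 7.6 MHz, appears at 2.5 MHz.
65.2 MHz mod fs = 4.4 MHz.
4.4 MHz ≤ fs/2 = 7.6 MHz, appears at 4.4 MHz.
6.05 MHz ≤ fs/2 = 7.6 MHz, passes unchanged.
10.65 MHz > fs/2 = 7.6 MHz, folds to fs − 10.65 MHz = 4.55 MHz.
Distinct values: {2.5 MHz, 2.9 MHz, 4.4 MHz, 4.55 MHz, 6.05 MHz} → 5.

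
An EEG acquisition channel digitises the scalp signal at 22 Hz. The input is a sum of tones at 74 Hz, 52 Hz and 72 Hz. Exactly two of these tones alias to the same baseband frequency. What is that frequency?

8 Hz

fs/2 = 11 Hz.
74 Hz mod fs = 8 Hz.
8 Hz ≤ fs/2 = 11 Hz, appears at 8 Hz.
52 Hz mod fs = 8 Hz.
8 Hz ≤ fs/2 = 11 Hz, appears at 8 Hz.
72 Hz mod fs = 6 Hz.
6 Hz ≤ fs/2 = 11 Hz, appears at 6 Hz.
52 Hz and 74 Hz both map to 8 Hz.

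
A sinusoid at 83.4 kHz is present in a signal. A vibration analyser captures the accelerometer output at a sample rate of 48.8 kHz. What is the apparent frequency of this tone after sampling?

14.2 kHz

83.4 kHz mod fs = 34.6 kHz.
34.6 kHz > fs/2 = 24.4 kHz, folds to fs − 34.6 kHz = 14.2 kHz.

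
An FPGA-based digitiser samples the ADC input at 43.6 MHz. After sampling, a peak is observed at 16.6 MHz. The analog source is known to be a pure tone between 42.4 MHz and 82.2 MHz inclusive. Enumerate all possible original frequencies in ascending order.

Frequencies that alias to 16.6 MHz are k·fs ± 16.6 MHz for integer k ≥ 0.
k=0: 16.6 MHz.
k=1: 27 MHz, 60.2 MHz.
k=2: 70.6 MHz, 103.8 MHz.
k=3: 114.2 MHz, 147.4 MHz.
Within [42.4 MHz, 82.2 MHz]: 60.2 MHz, 70.6 MHz.

60.2 MHz, 70.6 MHz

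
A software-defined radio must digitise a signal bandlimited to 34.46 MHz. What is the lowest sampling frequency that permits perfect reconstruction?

68.92 MHz

Nyquist rate = 2 × 34.46 MHz = 68.92 MHz.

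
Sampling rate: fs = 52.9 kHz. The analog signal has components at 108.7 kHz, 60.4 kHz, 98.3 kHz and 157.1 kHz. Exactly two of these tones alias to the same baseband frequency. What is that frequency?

7.5 kHz

fs/2 = 26.45 kHz.
108.7 kHz mod fs = 2.9 kHz.
2.9 kHz ≤ fs/2 = 26.45 kHz, appears at 2.9 kHz.
60.4 kHz mod fs = 7.5 kHz.
7.5 kHz ≤ fs/2 = 26.45 kHz, appears at 7.5 kHz.
98.3 kHz mod fs = 45.4 kHz.
45.4 kHz > fs/2 = 26.45 kHz, folds to fs − 45.4 kHz = 7.5 kHz.
157.1 kHz mod fs = 51.3 kHz.
51.3 kHz > fs/2 = 26.45 kHz, folds to fs − 51.3 kHz = 1.6 kHz.
60.4 kHz and 98.3 kHz both map to 7.5 kHz.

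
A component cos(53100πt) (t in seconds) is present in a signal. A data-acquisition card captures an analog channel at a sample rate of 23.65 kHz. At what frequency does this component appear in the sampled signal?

ω = 53100π rad/s → f = ω/(2π) = 26550 Hz = 26.55 kHz.
26.55 kHz mod fs = 2.9 kHz.
2.9 kHz ≤ fs/2 = 11.825 kHz, appears at 2.9 kHz.

2.9 kHz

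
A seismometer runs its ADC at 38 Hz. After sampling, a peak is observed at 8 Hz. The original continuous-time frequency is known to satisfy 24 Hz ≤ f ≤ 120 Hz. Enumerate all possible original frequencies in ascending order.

30 Hz, 46 Hz, 68 Hz, 84 Hz, 106 Hz

Frequencies that alias to 8 Hz are k·fs ± 8 Hz for integer k ≥ 0.
k=0: 8 Hz.
k=1: 30 Hz, 46 Hz.
k=2: 68 Hz, 84 Hz.
k=3: 106 Hz, 122 Hz.
k=4: 144 Hz, 160 Hz.
Within [24 Hz, 120 Hz]: 30 Hz, 46 Hz, 68 Hz, 84 Hz, 106 Hz.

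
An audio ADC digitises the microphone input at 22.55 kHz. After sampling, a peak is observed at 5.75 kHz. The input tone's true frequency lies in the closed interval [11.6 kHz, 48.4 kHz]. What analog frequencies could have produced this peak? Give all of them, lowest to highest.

Frequencies that alias to 5.75 kHz are k·fs ± 5.75 kHz for integer k ≥ 0.
k=0: 5.75 kHz.
k=1: 16.8 kHz, 28.3 kHz.
k=2: 39.35 kHz, 50.85 kHz.
k=3: 61.9 kHz, 73.4 kHz.
Within [11.6 kHz, 48.4 kHz]: 16.8 kHz, 28.3 kHz, 39.35 kHz.

16.8 kHz, 28.3 kHz, 39.35 kHz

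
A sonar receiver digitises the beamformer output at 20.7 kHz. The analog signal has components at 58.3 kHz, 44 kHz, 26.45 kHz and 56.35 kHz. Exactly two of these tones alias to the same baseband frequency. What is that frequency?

fs/2 = 10.35 kHz.
58.3 kHz mod fs = 16.9 kHz.
16.9 kHz > fs/2 = 10.35 kHz, folds to fs − 16.9 kHz = 3.8 kHz.
44 kHz mod fs = 2.6 kHz.
2.6 kHz ≤ fs/2 = 10.35 kHz, appears at 2.6 kHz.
26.45 kHz mod fs = 5.75 kHz.
5.75 kHz ≤ fs/2 = 10.35 kHz, appears at 5.75 kHz.
56.35 kHz mod fs = 14.95 kHz.
14.95 kHz > fs/2 = 10.35 kHz, folds to fs − 14.95 kHz = 5.75 kHz.
26.45 kHz and 56.35 kHz both map to 5.75 kHz.

5.75 kHz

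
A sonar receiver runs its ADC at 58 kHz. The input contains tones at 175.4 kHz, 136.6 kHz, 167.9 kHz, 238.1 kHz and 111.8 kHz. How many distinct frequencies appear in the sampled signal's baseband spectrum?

4

fs/2 = 29 kHz.
175.4 kHz mod fs = 1.4 kHz.
1.4 kHz ≤ fs/2 = 29 kHz, appears at 1.4 kHz.
136.6 kHz mod fs = 20.6 kHz.
20.6 kHz ≤ fs/2 = 29 kHz, appears at 20.6 kHz.
167.9 kHz mod fs = 51.9 kHz.
51.9 kHz > fs/2 = 29 kHz, folds to fs − 51.9 kHz = 6.1 kHz.
238.1 kHz mod fs = 6.1 kHz.
6.1 kHz ≤ fs/2 = 29 kHz, appears at 6.1 kHz.
111.8 kHz mod fs = 53.8 kHz.
53.8 kHz > fs/2 = 29 kHz, folds to fs − 53.8 kHz = 4.2 kHz.
Distinct values: {1.4 kHz, 4.2 kHz, 6.1 kHz, 20.6 kHz} → 4.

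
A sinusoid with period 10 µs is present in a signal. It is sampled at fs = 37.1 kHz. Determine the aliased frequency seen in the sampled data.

11.3 kHz

T = 10 µs → f = 1/T = 100 kHz.
100 kHz mod fs = 25.8 kHz.
25.8 kHz > fs/2 = 18.55 kHz, folds to fs − 25.8 kHz = 11.3 kHz.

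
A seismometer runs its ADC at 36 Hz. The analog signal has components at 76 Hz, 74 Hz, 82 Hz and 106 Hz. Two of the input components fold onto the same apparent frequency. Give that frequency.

fs/2 = 18 Hz.
76 Hz mod fs = 4 Hz.
4 Hz ≤ fs/2 = 18 Hz, appears at 4 Hz.
74 Hz mod fs = 2 Hz.
2 Hz ≤ fs/2 = 18 Hz, appears at 2 Hz.
82 Hz mod fs = 10 Hz.
10 Hz ≤ fs/2 = 18 Hz, appears at 10 Hz.
106 Hz mod fs = 34 Hz.
34 Hz > fs/2 = 18 Hz, folds to fs − 34 Hz = 2 Hz.
74 Hz and 106 Hz both map to 2 Hz.

2 Hz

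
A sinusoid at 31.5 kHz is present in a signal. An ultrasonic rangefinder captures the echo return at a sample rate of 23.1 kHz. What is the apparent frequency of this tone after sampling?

8.4 kHz

31.5 kHz mod fs = 8.4 kHz.
8.4 kHz ≤ fs/2 = 11.55 kHz, appears at 8.4 kHz.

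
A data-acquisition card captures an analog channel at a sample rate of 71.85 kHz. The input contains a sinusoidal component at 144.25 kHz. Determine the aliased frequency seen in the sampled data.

0.55 kHz

144.25 kHz mod fs = 0.55 kHz.
0.55 kHz ≤ fs/2 = 35.925 kHz, appears at 0.55 kHz.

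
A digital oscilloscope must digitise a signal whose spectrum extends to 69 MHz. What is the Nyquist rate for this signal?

Nyquist rate = 2 × 69 MHz = 138 MHz.

138 MHz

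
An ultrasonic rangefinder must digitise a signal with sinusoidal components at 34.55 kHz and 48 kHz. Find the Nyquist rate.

Highest-frequency component: 48 kHz.
Nyquist rate = 2 × 48 kHz = 96 kHz.

96 kHz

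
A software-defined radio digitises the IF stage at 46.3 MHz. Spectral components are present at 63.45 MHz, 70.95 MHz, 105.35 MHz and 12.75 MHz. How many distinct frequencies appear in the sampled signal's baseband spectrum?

3

fs/2 = 23.15 MHz.
63.45 MHz mod fs = 17.15 MHz.
17.15 MHz ≤ fs/2 = 23.15 MHz, appears at 17.15 MHz.
70.95 MHz mod fs = 24.65 MHz.
24.65 MHz > fs/2 = 23.15 MHz, folds to fs − 24.65 MHz = 21.65 MHz.
105.35 MHz mod fs = 12.75 MHz.
12.75 MHz ≤ fs/2 = 23.15 MHz, appears at 12.75 MHz.
12.75 MHz ≤ fs/2 = 23.15 MHz, passes unchanged.
Distinct values: {12.75 MHz, 17.15 MHz, 21.65 MHz} → 3.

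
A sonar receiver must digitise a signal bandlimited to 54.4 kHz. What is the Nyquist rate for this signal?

Nyquist rate = 2 × 54.4 kHz = 108.8 kHz.

108.8 kHz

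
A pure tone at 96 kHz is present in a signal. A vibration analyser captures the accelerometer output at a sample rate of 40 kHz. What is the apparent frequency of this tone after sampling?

16 kHz

96 kHz mod fs = 16 kHz.
16 kHz ≤ fs/2 = 20 kHz, appears at 16 kHz.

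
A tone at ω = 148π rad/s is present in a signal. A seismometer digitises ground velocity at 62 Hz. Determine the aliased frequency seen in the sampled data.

ω = 148π rad/s → f = ω/(2π) = 74 Hz.
74 Hz mod fs = 12 Hz.
12 Hz ≤ fs/2 = 31 Hz, appears at 12 Hz.

12 Hz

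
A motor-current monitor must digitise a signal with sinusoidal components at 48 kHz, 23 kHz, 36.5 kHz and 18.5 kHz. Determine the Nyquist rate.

96 kHz

Highest-frequency component: 48 kHz.
Nyquist rate = 2 × 48 kHz = 96 kHz.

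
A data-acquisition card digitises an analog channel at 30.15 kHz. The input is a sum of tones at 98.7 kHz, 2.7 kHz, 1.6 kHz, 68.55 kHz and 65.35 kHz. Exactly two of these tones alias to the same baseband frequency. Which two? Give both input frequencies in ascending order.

68.55 kHz, 98.7 kHz

fs/2 = 15.075 kHz.
98.7 kHz mod fs = 8.25 kHz.
8.25 kHz ≤ fs/2 = 15.075 kHz, appears at 8.25 kHz.
2.7 kHz ≤ fs/2 = 15.075 kHz, passes unchanged.
1.6 kHz ≤ fs/2 = 15.075 kHz, passes unchanged.
68.55 kHz mod fs = 8.25 kHz.
8.25 kHz ≤ fs/2 = 15.075 kHz, appears at 8.25 kHz.
65.35 kHz mod fs = 5.05 kHz.
5.05 kHz ≤ fs/2 = 15.075 kHz, appears at 5.05 kHz.
68.55 kHz and 98.7 kHz both map to 8.25 kHz.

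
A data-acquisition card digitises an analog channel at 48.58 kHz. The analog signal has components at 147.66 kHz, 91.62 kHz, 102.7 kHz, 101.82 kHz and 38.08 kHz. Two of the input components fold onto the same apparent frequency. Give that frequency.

fs/2 = 24.29 kHz.
147.66 kHz mod fs = 1.92 kHz.
1.92 kHz ≤ fs/2 = 24.29 kHz, appears at 1.92 kHz.
91.62 kHz mod fs = 43.04 kHz.
43.04 kHz > fs/2 = 24.29 kHz, folds to fs − 43.04 kHz = 5.54 kHz.
102.7 kHz mod fs = 5.54 kHz.
5.54 kHz ≤ fs/2 = 24.29 kHz, appears at 5.54 kHz.
101.82 kHz mod fs = 4.66 kHz.
4.66 kHz ≤ fs/2 = 24.29 kHz, appears at 4.66 kHz.
38.08 kHz > fs/2 = 24.29 kHz, folds to fs − 38.08 kHz = 10.5 kHz.
91.62 kHz and 102.7 kHz both map to 5.54 kHz.

5.54 kHz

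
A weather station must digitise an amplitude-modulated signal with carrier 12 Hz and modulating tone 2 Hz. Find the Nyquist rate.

AM sidebands sit at fc ± fm = 10 Hz and 14 Hz.
Highest-frequency component: 14 Hz.
Nyquist rate = 2 × 14 Hz = 28 Hz.

28 Hz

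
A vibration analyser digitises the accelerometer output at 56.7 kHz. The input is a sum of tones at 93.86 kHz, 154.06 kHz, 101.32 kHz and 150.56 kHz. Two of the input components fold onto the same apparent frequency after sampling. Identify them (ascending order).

93.86 kHz, 150.56 kHz

fs/2 = 28.35 kHz.
93.86 kHz mod fs = 37.16 kHz.
37.16 kHz > fs/2 = 28.35 kHz, folds to fs − 37.16 kHz = 19.54 kHz.
154.06 kHz mod fs = 40.66 kHz.
40.66 kHz > fs/2 = 28.35 kHz, folds to fs − 40.66 kHz = 16.04 kHz.
101.32 kHz mod fs = 44.62 kHz.
44.62 kHz > fs/2 = 28.35 kHz, folds to fs − 44.62 kHz = 12.08 kHz.
150.56 kHz mod fs = 37.16 kHz.
37.16 kHz > fs/2 = 28.35 kHz, folds to fs − 37.16 kHz = 19.54 kHz.
93.86 kHz and 150.56 kHz both map to 19.54 kHz.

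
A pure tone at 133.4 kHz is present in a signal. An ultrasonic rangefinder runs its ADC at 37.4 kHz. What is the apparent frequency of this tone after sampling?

16.2 kHz

133.4 kHz mod fs = 21.2 kHz.
21.2 kHz > fs/2 = 18.7 kHz, folds to fs − 21.2 kHz = 16.2 kHz.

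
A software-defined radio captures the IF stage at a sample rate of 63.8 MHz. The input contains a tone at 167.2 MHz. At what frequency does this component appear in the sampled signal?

24.2 MHz

167.2 MHz mod fs = 39.6 MHz.
39.6 MHz > fs/2 = 31.9 MHz, folds to fs − 39.6 MHz = 24.2 MHz.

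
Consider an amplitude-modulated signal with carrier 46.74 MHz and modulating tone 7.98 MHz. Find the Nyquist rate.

AM sidebands sit at fc ± fm = 38.76 MHz and 54.72 MHz.
Highest-frequency component: 54.72 MHz.
Nyquist rate = 2 × 54.72 MHz = 109.44 MHz.

109.44 MHz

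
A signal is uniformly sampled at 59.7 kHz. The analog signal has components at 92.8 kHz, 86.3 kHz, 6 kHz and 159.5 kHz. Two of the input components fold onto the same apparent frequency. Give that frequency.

fs/2 = 29.85 kHz.
92.8 kHz mod fs = 33.1 kHz.
33.1 kHz > fs/2 = 29.85 kHz, folds to fs − 33.1 kHz = 26.6 kHz.
86.3 kHz mod fs = 26.6 kHz.
26.6 kHz ≤ fs/2 = 29.85 kHz, appears at 26.6 kHz.
6 kHz ≤ fs/2 = 29.85 kHz, passes unchanged.
159.5 kHz mod fs = 40.1 kHz.
40.1 kHz > fs/2 = 29.85 kHz, folds to fs − 40.1 kHz = 19.6 kHz.
86.3 kHz and 92.8 kHz both map to 26.6 kHz.

26.6 kHz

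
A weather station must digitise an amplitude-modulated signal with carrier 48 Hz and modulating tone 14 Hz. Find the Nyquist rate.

124 Hz

AM sidebands sit at fc ± fm = 34 Hz and 62 Hz.
Highest-frequency component: 62 Hz.
Nyquist rate = 2 × 62 Hz = 124 Hz.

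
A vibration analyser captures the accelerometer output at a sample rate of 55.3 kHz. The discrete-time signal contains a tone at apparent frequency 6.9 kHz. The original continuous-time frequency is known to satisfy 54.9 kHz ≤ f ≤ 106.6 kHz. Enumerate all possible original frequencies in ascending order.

62.2 kHz, 103.7 kHz

Frequencies that alias to 6.9 kHz are k·fs ± 6.9 kHz for integer k ≥ 0.
k=0: 6.9 kHz.
k=1: 48.4 kHz, 62.2 kHz.
k=2: 103.7 kHz, 117.5 kHz.
k=3: 159 kHz, 172.8 kHz.
Within [54.9 kHz, 106.6 kHz]: 62.2 kHz, 103.7 kHz.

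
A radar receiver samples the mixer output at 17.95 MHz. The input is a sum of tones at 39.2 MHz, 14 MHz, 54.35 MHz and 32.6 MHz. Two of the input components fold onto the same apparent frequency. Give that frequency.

3.3 MHz

fs/2 = 8.975 MHz.
39.2 MHz mod fs = 3.3 MHz.
3.3 MHz ≤ fs/2 = 8.975 MHz, appears at 3.3 MHz.
14 MHz > fs/2 = 8.975 MHz, folds to fs − 14 MHz = 3.95 MHz.
54.35 MHz mod fs = 0.5 MHz.
0.5 MHz ≤ fs/2 = 8.975 MHz, appears at 0.5 MHz.
32.6 MHz mod fs = 14.65 MHz.
14.65 MHz > fs/2 = 8.975 MHz, folds to fs − 14.65 MHz = 3.3 MHz.
32.6 MHz and 39.2 MHz both map to 3.3 MHz.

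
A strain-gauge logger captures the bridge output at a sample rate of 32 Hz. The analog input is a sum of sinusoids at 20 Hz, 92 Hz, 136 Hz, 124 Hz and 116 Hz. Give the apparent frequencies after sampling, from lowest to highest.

4 Hz, 8 Hz, 12 Hz

fs/2 = 16 Hz.
20 Hz > fs/2 = 16 Hz, folds to fs − 20 Hz = 12 Hz.
92 Hz mod fs = 28 Hz.
28 Hz > fs/2 = 16 Hz, folds to fs − 28 Hz = 4 Hz.
136 Hz mod fs = 8 Hz.
8 Hz ≤ fs/2 = 16 Hz, appears at 8 Hz.
124 Hz mod fs = 28 Hz.
28 Hz > fs/2 = 16 Hz, folds to fs − 28 Hz = 4 Hz.
116 Hz mod fs = 20 Hz.
20 Hz > fs/2 = 16 Hz, folds to fs − 20 Hz = 12 Hz.
Distinct values: {4 Hz, 8 Hz, 12 Hz}.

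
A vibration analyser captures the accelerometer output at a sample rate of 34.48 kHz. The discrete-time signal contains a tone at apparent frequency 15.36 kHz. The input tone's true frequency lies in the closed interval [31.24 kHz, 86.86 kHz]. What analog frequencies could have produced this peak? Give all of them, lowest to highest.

49.84 kHz, 53.6 kHz, 84.32 kHz

Frequencies that alias to 15.36 kHz are k·fs ± 15.36 kHz for integer k ≥ 0.
k=0: 15.36 kHz.
k=1: 19.12 kHz, 49.84 kHz.
k=2: 53.6 kHz, 84.32 kHz.
k=3: 88.08 kHz, 118.8 kHz.
Within [31.24 kHz, 86.86 kHz]: 49.84 kHz, 53.6 kHz, 84.32 kHz.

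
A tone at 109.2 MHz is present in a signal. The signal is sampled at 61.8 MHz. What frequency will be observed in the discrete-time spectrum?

109.2 MHz mod fs = 47.4 MHz.
47.4 MHz > fs/2 = 30.9 MHz, folds to fs − 47.4 MHz = 14.4 MHz.

14.4 MHz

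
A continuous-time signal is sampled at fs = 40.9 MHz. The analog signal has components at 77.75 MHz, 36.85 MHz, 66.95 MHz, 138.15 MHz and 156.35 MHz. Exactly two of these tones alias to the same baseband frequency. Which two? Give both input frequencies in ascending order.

36.85 MHz, 77.75 MHz

fs/2 = 20.45 MHz.
77.75 MHz mod fs = 36.85 MHz.
36.85 MHz > fs/2 = 20.45 MHz, folds to fs − 36.85 MHz = 4.05 MHz.
36.85 MHz > fs/2 = 20.45 MHz, folds to fs − 36.85 MHz = 4.05 MHz.
66.95 MHz mod fs = 26.05 MHz.
26.05 MHz > fs/2 = 20.45 MHz, folds to fs − 26.05 MHz = 14.85 MHz.
138.15 MHz mod fs = 15.45 MHz.
15.45 MHz ≤ fs/2 = 20.45 MHz, appears at 15.45 MHz.
156.35 MHz mod fs = 33.65 MHz.
33.65 MHz > fs/2 = 20.45 MHz, folds to fs − 33.65 MHz = 7.25 MHz.
36.85 MHz and 77.75 MHz both map to 4.05 MHz.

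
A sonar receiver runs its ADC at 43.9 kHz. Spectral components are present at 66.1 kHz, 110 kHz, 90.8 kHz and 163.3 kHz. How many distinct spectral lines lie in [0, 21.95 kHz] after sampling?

fs/2 = 21.95 kHz.
66.1 kHz mod fs = 22.2 kHz.
22.2 kHz > fs/2 = 21.95 kHz, folds to fs − 22.2 kHz = 21.7 kHz.
110 kHz mod fs = 22.2 kHz.
22.2 kHz > fs/2 = 21.95 kHz, folds to fs − 22.2 kHz = 21.7 kHz.
90.8 kHz mod fs = 3 kHz.
3 kHz ≤ fs/2 = 21.95 kHz, appears at 3 kHz.
163.3 kHz mod fs = 31.6 kHz.
31.6 kHz > fs/2 = 21.95 kHz, folds to fs − 31.6 kHz = 12.3 kHz.
Distinct values: {3 kHz, 12.3 kHz, 21.7 kHz} → 3.

3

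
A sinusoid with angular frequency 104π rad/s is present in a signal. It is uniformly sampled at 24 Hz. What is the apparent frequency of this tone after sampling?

4 Hz

ω = 104π rad/s → f = ω/(2π) = 52 Hz.
52 Hz mod fs = 4 Hz.
4 Hz ≤ fs/2 = 12 Hz, appears at 4 Hz.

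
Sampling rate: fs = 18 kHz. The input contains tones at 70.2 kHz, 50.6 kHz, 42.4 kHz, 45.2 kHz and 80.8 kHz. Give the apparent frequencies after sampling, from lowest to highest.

fs/2 = 9 kHz.
70.2 kHz mod fs = 16.2 kHz.
16.2 kHz > fs/2 = 9 kHz, folds to fs − 16.2 kHz = 1.8 kHz.
50.6 kHz mod fs = 14.6 kHz.
14.6 kHz > fs/2 = 9 kHz, folds to fs − 14.6 kHz = 3.4 kHz.
42.4 kHz mod fs = 6.4 kHz.
6.4 kHz ≤ fs/2 = 9 kHz, appears at 6.4 kHz.
45.2 kHz mod fs = 9.2 kHz.
9.2 kHz > fs/2 = 9 kHz, folds to fs − 9.2 kHz = 8.8 kHz.
80.8 kHz mod fs = 8.8 kHz.
8.8 kHz ≤ fs/2 = 9 kHz, appears at 8.8 kHz.
Distinct values: {1.8 kHz, 3.4 kHz, 6.4 kHz, 8.8 kHz}.

1.8 kHz, 3.4 kHz, 6.4 kHz, 8.8 kHz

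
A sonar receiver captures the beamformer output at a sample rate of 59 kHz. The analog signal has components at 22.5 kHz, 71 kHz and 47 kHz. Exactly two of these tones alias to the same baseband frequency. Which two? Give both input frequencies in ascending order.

fs/2 = 29.5 kHz.
22.5 kHz ≤ fs/2 = 29.5 kHz, passes unchanged.
71 kHz mod fs = 12 kHz.
12 kHz ≤ fs/2 = 29.5 kHz, appears at 12 kHz.
47 kHz > fs/2 = 29.5 kHz, folds to fs − 47 kHz = 12 kHz.
47 kHz and 71 kHz both map to 12 kHz.

47 kHz, 71 kHz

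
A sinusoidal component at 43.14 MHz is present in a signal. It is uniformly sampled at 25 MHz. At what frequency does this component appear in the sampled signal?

6.86 MHz

43.14 MHz mod fs = 18.14 MHz.
18.14 MHz > fs/2 = 12.5 MHz, folds to fs − 18.14 MHz = 6.86 MHz.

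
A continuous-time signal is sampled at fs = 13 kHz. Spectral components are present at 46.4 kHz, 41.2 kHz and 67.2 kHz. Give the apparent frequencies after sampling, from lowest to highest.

2.2 kHz, 5.6 kHz

fs/2 = 6.5 kHz.
46.4 kHz mod fs = 7.4 kHz.
7.4 kHz > fs/2 = 6.5 kHz, folds to fs − 7.4 kHz = 5.6 kHz.
41.2 kHz mod fs = 2.2 kHz.
2.2 kHz ≤ fs/2 = 6.5 kHz, appears at 2.2 kHz.
67.2 kHz mod fs = 2.2 kHz.
2.2 kHz ≤ fs/2 = 6.5 kHz, appears at 2.2 kHz.
Distinct values: {2.2 kHz, 5.6 kHz}.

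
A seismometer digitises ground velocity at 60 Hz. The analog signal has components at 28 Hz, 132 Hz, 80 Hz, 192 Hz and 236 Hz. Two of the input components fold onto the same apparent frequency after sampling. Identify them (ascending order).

132 Hz, 192 Hz

fs/2 = 30 Hz.
28 Hz ≤ fs/2 = 30 Hz, passes unchanged.
132 Hz mod fs = 12 Hz.
12 Hz ≤ fs/2 = 30 Hz, appears at 12 Hz.
80 Hz mod fs = 20 Hz.
20 Hz ≤ fs/2 = 30 Hz, appears at 20 Hz.
192 Hz mod fs = 12 Hz.
12 Hz ≤ fs/2 = 30 Hz, appears at 12 Hz.
236 Hz mod fs = 56 Hz.
56 Hz > fs/2 = 30 Hz, folds to fs − 56 Hz = 4 Hz.
132 Hz and 192 Hz both map to 12 Hz.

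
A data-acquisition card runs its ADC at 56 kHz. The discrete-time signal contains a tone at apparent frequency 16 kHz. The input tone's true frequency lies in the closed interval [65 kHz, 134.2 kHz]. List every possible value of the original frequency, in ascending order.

Frequencies that alias to 16 kHz are k·fs ± 16 kHz for integer k ≥ 0.
k=0: 16 kHz.
k=1: 40 kHz, 72 kHz.
k=2: 96 kHz, 128 kHz.
k=3: 152 kHz, 184 kHz.
Within [65 kHz, 134.2 kHz]: 72 kHz, 96 kHz, 128 kHz.

72 kHz, 96 kHz, 128 kHz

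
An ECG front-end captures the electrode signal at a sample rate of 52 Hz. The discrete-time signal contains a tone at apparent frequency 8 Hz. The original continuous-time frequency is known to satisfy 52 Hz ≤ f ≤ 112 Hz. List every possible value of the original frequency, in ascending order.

60 Hz, 96 Hz, 112 Hz

Frequencies that alias to 8 Hz are k·fs ± 8 Hz for integer k ≥ 0.
k=0: 8 Hz.
k=1: 44 Hz, 60 Hz.
k=2: 96 Hz, 112 Hz.
k=3: 148 Hz, 164 Hz.
Within [52 Hz, 112 Hz]: 60 Hz, 96 Hz, 112 Hz.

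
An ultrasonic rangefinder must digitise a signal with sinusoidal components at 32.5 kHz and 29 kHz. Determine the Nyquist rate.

65 kHz

Highest-frequency component: 32.5 kHz.
Nyquist rate = 2 × 32.5 kHz = 65 kHz.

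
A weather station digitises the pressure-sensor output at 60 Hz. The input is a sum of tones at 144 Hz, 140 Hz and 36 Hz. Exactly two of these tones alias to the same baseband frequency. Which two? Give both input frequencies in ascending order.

fs/2 = 30 Hz.
144 Hz mod fs = 24 Hz.
24 Hz ≤ fs/2 = 30 Hz, appears at 24 Hz.
140 Hz mod fs = 20 Hz.
20 Hz ≤ fs/2 = 30 Hz, appears at 20 Hz.
36 Hz > fs/2 = 30 Hz, folds to fs − 36 Hz = 24 Hz.
36 Hz and 144 Hz both map to 24 Hz.

36 Hz, 144 Hz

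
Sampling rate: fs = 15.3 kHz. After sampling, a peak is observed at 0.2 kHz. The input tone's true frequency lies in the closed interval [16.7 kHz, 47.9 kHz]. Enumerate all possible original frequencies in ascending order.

Frequencies that alias to 0.2 kHz are k·fs ± 0.2 kHz for integer k ≥ 0.
k=0: 0.2 kHz.
k=1: 15.1 kHz, 15.5 kHz.
k=2: 30.4 kHz, 30.8 kHz.
k=3: 45.7 kHz, 46.1 kHz.
k=4: 61 kHz, 61.4 kHz.
Within [16.7 kHz, 47.9 kHz]: 30.4 kHz, 30.8 kHz, 45.7 kHz, 46.1 kHz.

30.4 kHz, 30.8 kHz, 45.7 kHz, 46.1 kHz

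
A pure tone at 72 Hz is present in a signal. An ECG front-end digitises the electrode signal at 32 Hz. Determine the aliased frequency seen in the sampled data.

8 Hz

72 Hz mod fs = 8 Hz.
8 Hz ≤ fs/2 = 16 Hz, appears at 8 Hz.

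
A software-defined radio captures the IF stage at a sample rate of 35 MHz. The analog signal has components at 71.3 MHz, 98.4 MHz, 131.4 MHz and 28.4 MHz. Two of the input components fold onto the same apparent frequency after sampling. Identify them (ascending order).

fs/2 = 17.5 MHz.
71.3 MHz mod fs = 1.3 MHz.
1.3 MHz ≤ fs/2 = 17.5 MHz, appears at 1.3 MHz.
98.4 MHz mod fs = 28.4 MHz.
28.4 MHz > fs/2 = 17.5 MHz, folds to fs − 28.4 MHz = 6.6 MHz.
131.4 MHz mod fs = 26.4 MHz.
26.4 MHz > fs/2 = 17.5 MHz, folds to fs − 26.4 MHz = 8.6 MHz.
28.4 MHz > fs/2 = 17.5 MHz, folds to fs − 28.4 MHz = 6.6 MHz.
28.4 MHz and 98.4 MHz both map to 6.6 MHz.

28.4 MHz, 98.4 MHz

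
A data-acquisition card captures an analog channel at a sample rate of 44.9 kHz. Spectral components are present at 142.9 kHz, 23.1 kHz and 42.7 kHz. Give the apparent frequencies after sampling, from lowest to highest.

fs/2 = 22.45 kHz.
142.9 kHz mod fs = 8.2 kHz.
8.2 kHz ≤ fs/2 = 22.45 kHz, appears at 8.2 kHz.
23.1 kHz > fs/2 = 22.45 kHz, folds to fs − 23.1 kHz = 21.8 kHz.
42.7 kHz > fs/2 = 22.45 kHz, folds to fs − 42.7 kHz = 2.2 kHz.
Distinct values: {2.2 kHz, 8.2 kHz, 21.8 kHz}.

2.2 kHz, 8.2 kHz, 21.8 kHz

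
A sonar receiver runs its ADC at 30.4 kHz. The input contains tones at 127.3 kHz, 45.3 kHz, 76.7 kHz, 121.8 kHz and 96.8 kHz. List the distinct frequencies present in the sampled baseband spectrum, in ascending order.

0.2 kHz, 5.6 kHz, 5.7 kHz, 14.5 kHz, 14.9 kHz

fs/2 = 15.2 kHz.
127.3 kHz mod fs = 5.7 kHz.
5.7 kHz ≤ fs/2 = 15.2 kHz, appears at 5.7 kHz.
45.3 kHz mod fs = 14.9 kHz.
14.9 kHz ≤ fs/2 = 15.2 kHz, appears at 14.9 kHz.
76.7 kHz mod fs = 15.9 kHz.
15.9 kHz > fs/2 = 15.2 kHz, folds to fs − 15.9 kHz = 14.5 kHz.
121.8 kHz mod fs = 0.2 kHz.
0.2 kHz ≤ fs/2 = 15.2 kHz, appears at 0.2 kHz.
96.8 kHz mod fs = 5.6 kHz.
5.6 kHz ≤ fs/2 = 15.2 kHz, appears at 5.6 kHz.
Distinct values: {0.2 kHz, 5.6 kHz, 5.7 kHz, 14.5 kHz, 14.9 kHz}.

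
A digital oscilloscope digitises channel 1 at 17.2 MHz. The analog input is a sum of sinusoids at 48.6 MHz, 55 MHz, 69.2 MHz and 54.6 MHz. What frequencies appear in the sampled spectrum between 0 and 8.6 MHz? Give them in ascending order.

fs/2 = 8.6 MHz.
48.6 MHz mod fs = 14.2 MHz.
14.2 MHz > fs/2 = 8.6 MHz, folds to fs − 14.2 MHz = 3 MHz.
55 MHz mod fs = 3.4 MHz.
3.4 MHz ≤ fs/2 = 8.6 MHz, appears at 3.4 MHz.
69.2 MHz mod fs = 0.4 MHz.
0.4 MHz ≤ fs/2 = 8.6 MHz, appears at 0.4 MHz.
54.6 MHz mod fs = 3 MHz.
3 MHz ≤ fs/2 = 8.6 MHz, appears at 3 MHz.
Distinct values: {0.4 MHz, 3 MHz, 3.4 MHz}.

0.4 MHz, 3 MHz, 3.4 MHz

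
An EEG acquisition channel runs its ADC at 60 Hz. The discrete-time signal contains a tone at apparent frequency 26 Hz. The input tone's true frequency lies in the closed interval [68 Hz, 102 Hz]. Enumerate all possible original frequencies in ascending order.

86 Hz, 94 Hz

Frequencies that alias to 26 Hz are k·fs ± 26 Hz for integer k ≥ 0.
k=0: 26 Hz.
k=1: 34 Hz, 86 Hz.
k=2: 94 Hz, 146 Hz.
k=3: 154 Hz, 206 Hz.
Within [68 Hz, 102 Hz]: 86 Hz, 94 Hz.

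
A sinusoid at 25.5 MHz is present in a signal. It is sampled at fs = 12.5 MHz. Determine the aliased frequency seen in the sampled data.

25.5 MHz mod fs = 0.5 MHz.
0.5 MHz ≤ fs/2 = 6.25 MHz, appears at 0.5 MHz.

0.5 MHz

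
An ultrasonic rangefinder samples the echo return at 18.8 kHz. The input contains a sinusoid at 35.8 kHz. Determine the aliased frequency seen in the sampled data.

35.8 kHz mod fs = 17 kHz.
17 kHz > fs/2 = 9.4 kHz, folds to fs − 17 kHz = 1.8 kHz.

1.8 kHz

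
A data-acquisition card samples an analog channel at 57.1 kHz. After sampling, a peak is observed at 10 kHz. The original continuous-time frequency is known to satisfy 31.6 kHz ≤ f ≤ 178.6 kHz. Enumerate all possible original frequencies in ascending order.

Frequencies that alias to 10 kHz are k·fs ± 10 kHz for integer k ≥ 0.
k=0: 10 kHz.
k=1: 47.1 kHz, 67.1 kHz.
k=2: 104.2 kHz, 124.2 kHz.
k=3: 161.3 kHz, 181.3 kHz.
k=4: 218.4 kHz, 238.4 kHz.
Within [31.6 kHz, 178.6 kHz]: 47.1 kHz, 67.1 kHz, 104.2 kHz, 124.2 kHz, 161.3 kHz.

47.1 kHz, 67.1 kHz, 104.2 kHz, 124.2 kHz, 161.3 kHz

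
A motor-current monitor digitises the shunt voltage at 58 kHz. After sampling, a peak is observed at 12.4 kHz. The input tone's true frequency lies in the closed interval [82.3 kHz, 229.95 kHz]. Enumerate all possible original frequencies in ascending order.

Frequencies that alias to 12.4 kHz are k·fs ± 12.4 kHz for integer k ≥ 0.
k=0: 12.4 kHz.
k=1: 45.6 kHz, 70.4 kHz.
k=2: 103.6 kHz, 128.4 kHz.
k=3: 161.6 kHz, 186.4 kHz.
k=4: 219.6 kHz, 244.4 kHz.
k=5: 277.6 kHz, 302.4 kHz.
Within [82.3 kHz, 229.95 kHz]: 103.6 kHz, 128.4 kHz, 161.6 kHz, 186.4 kHz, 219.6 kHz.

103.6 kHz, 128.4 kHz, 161.6 kHz, 186.4 kHz, 219.6 kHz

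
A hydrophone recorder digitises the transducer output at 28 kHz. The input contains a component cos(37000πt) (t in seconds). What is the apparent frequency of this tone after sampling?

ω = 37000π rad/s → f = ω/(2π) = 18500 Hz = 18.5 kHz.
18.5 kHz > fs/2 = 14 kHz, folds to fs − 18.5 kHz = 9.5 kHz.

9.5 kHz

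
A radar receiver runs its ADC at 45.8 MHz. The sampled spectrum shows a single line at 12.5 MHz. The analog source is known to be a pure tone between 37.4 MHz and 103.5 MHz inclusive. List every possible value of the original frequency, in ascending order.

Frequencies that alias to 12.5 MHz are k·fs ± 12.5 MHz for integer k ≥ 0.
k=0: 12.5 MHz.
k=1: 33.3 MHz, 58.3 MHz.
k=2: 79.1 MHz, 104.1 MHz.
k=3: 124.9 MHz, 149.9 MHz.
Within [37.4 MHz, 103.5 MHz]: 58.3 MHz, 79.1 MHz.

58.3 MHz, 79.1 MHz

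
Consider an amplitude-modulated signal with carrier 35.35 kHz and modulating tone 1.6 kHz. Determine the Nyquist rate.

73.9 kHz

AM sidebands sit at fc ± fm = 33.75 kHz and 36.95 kHz.
Highest-frequency component: 36.95 kHz.
Nyquist rate = 2 × 36.95 kHz = 73.9 kHz.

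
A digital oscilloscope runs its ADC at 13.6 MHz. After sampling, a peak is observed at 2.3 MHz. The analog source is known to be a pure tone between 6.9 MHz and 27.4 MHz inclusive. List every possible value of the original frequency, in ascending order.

11.3 MHz, 15.9 MHz, 24.9 MHz

Frequencies that alias to 2.3 MHz are k·fs ± 2.3 MHz for integer k ≥ 0.
k=0: 2.3 MHz.
k=1: 11.3 MHz, 15.9 MHz.
k=2: 24.9 MHz, 29.5 MHz.
k=3: 38.5 MHz, 43.1 MHz.
Within [6.9 MHz, 27.4 MHz]: 11.3 MHz, 15.9 MHz, 24.9 MHz.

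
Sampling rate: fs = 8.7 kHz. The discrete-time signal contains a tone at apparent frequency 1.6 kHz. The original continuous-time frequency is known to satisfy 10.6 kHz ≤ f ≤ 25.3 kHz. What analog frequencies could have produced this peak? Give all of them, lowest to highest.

15.8 kHz, 19 kHz, 24.5 kHz

Frequencies that alias to 1.6 kHz are k·fs ± 1.6 kHz for integer k ≥ 0.
k=0: 1.6 kHz.
k=1: 7.1 kHz, 10.3 kHz.
k=2: 15.8 kHz, 19 kHz.
k=3: 24.5 kHz, 27.7 kHz.
k=4: 33.2 kHz, 36.4 kHz.
Within [10.6 kHz, 25.3 kHz]: 15.8 kHz, 19 kHz, 24.5 kHz.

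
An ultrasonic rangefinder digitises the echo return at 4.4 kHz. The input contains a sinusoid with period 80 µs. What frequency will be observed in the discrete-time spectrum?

0.7 kHz

T = 80 µs → f = 1/T = 12.5 kHz.
12.5 kHz mod fs = 3.7 kHz.
3.7 kHz > fs/2 = 2.2 kHz, folds to fs − 3.7 kHz = 0.7 kHz.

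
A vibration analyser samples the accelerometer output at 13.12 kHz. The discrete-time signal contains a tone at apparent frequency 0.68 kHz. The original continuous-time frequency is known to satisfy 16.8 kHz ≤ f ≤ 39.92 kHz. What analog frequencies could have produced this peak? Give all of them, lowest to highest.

25.56 kHz, 26.92 kHz, 38.68 kHz

Frequencies that alias to 0.68 kHz are k·fs ± 0.68 kHz for integer k ≥ 0.
k=0: 0.68 kHz.
k=1: 12.44 kHz, 13.8 kHz.
k=2: 25.56 kHz, 26.92 kHz.
k=3: 38.68 kHz, 40.04 kHz.
k=4: 51.8 kHz, 53.16 kHz.
Within [16.8 kHz, 39.92 kHz]: 25.56 kHz, 26.92 kHz, 38.68 kHz.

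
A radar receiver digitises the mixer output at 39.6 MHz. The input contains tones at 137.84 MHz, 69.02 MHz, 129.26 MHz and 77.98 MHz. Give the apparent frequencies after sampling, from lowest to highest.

fs/2 = 19.8 MHz.
137.84 MHz mod fs = 19.04 MHz.
19.04 MHz ≤ fs/2 = 19.8 MHz, appears at 19.04 MHz.
69.02 MHz mod fs = 29.42 MHz.
29.42 MHz > fs/2 = 19.8 MHz, folds to fs − 29.42 MHz = 10.18 MHz.
129.26 MHz mod fs = 10.46 MHz.
10.46 MHz ≤ fs/2 = 19.8 MHz, appears at 10.46 MHz.
77.98 MHz mod fs = 38.38 MHz.
38.38 MHz > fs/2 = 19.8 MHz, folds to fs − 38.38 MHz = 1.22 MHz.
Distinct values: {1.22 MHz, 10.18 MHz, 10.46 MHz, 19.04 MHz}.

1.22 MHz, 10.18 MHz, 10.46 MHz, 19.04 MHz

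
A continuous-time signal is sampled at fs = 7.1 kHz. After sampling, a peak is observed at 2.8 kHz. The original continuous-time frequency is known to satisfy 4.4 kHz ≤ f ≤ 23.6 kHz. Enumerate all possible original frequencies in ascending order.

9.9 kHz, 11.4 kHz, 17 kHz, 18.5 kHz

Frequencies that alias to 2.8 kHz are k·fs ± 2.8 kHz for integer k ≥ 0.
k=0: 2.8 kHz.
k=1: 4.3 kHz, 9.9 kHz.
k=2: 11.4 kHz, 17 kHz.
k=3: 18.5 kHz, 24.1 kHz.
k=4: 25.6 kHz, 31.2 kHz.
Within [4.4 kHz, 23.6 kHz]: 9.9 kHz, 11.4 kHz, 17 kHz, 18.5 kHz.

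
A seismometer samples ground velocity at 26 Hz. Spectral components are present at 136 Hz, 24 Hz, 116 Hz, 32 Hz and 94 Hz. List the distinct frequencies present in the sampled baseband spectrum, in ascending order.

fs/2 = 13 Hz.
136 Hz mod fs = 6 Hz.
6 Hz ≤ fs/2 = 13 Hz, appears at 6 Hz.
24 Hz > fs/2 = 13 Hz, folds to fs − 24 Hz = 2 Hz.
116 Hz mod fs = 12 Hz.
12 Hz ≤ fs/2 = 13 Hz, appears at 12 Hz.
32 Hz mod fs = 6 Hz.
6 Hz ≤ fs/2 = 13 Hz, appears at 6 Hz.
94 Hz mod fs = 16 Hz.
16 Hz > fs/2 = 13 Hz, folds to fs − 16 Hz = 10 Hz.
Distinct values: {2 Hz, 6 Hz, 10 Hz, 12 Hz}.

2 Hz, 6 Hz, 10 Hz, 12 Hz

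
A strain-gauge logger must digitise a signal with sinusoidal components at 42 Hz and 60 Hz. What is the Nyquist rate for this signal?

120 Hz

Highest-frequency component: 60 Hz.
Nyquist rate = 2 × 60 Hz = 120 Hz.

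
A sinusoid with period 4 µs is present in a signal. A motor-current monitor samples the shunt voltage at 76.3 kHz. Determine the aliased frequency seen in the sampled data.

T = 4 µs → f = 1/T = 250 kHz.
250 kHz mod fs = 21.1 kHz.
21.1 kHz ≤ fs/2 = 38.15 kHz, appears at 21.1 kHz.

21.1 kHz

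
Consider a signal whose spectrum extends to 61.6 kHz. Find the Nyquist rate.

123.2 kHz

Nyquist rate = 2 × 61.6 kHz = 123.2 kHz.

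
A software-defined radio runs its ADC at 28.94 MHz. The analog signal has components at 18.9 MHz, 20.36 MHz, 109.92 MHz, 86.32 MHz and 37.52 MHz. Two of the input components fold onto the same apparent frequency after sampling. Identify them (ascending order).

20.36 MHz, 37.52 MHz

fs/2 = 14.47 MHz.
18.9 MHz > fs/2 = 14.47 MHz, folds to fs − 18.9 MHz = 10.04 MHz.
20.36 MHz > fs/2 = 14.47 MHz, folds to fs − 20.36 MHz = 8.58 MHz.
109.92 MHz mod fs = 23.1 MHz.
23.1 MHz > fs/2 = 14.47 MHz, folds to fs − 23.1 MHz = 5.84 MHz.
86.32 MHz mod fs = 28.44 MHz.
28.44 MHz > fs/2 = 14.47 MHz, folds to fs − 28.44 MHz = 0.5 MHz.
37.52 MHz mod fs = 8.58 MHz.
8.58 MHz ≤ fs/2 = 14.47 MHz, appears at 8.58 MHz.
20.36 MHz and 37.52 MHz both map to 8.58 MHz.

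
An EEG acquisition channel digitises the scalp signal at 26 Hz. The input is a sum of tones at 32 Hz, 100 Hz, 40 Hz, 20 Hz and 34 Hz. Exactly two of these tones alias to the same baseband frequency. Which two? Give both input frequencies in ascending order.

20 Hz, 32 Hz

fs/2 = 13 Hz.
32 Hz mod fs = 6 Hz.
6 Hz ≤ fs/2 = 13 Hz, appears at 6 Hz.
100 Hz mod fs = 22 Hz.
22 Hz > fs/2 = 13 Hz, folds to fs − 22 Hz = 4 Hz.
40 Hz mod fs = 14 Hz.
14 Hz > fs/2 = 13 Hz, folds to fs − 14 Hz = 12 Hz.
20 Hz > fs/2 = 13 Hz, folds to fs − 20 Hz = 6 Hz.
34 Hz mod fs = 8 Hz.
8 Hz ≤ fs/2 = 13 Hz, appears at 8 Hz.
20 Hz and 32 Hz both map to 6 Hz.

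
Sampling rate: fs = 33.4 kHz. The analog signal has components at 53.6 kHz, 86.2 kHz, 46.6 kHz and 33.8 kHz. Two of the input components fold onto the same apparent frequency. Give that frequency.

fs/2 = 16.7 kHz.
53.6 kHz mod fs = 20.2 kHz.
20.2 kHz > fs/2 = 16.7 kHz, folds to fs − 20.2 kHz = 13.2 kHz.
86.2 kHz mod fs = 19.4 kHz.
19.4 kHz > fs/2 = 16.7 kHz, folds to fs − 19.4 kHz = 14 kHz.
46.6 kHz mod fs = 13.2 kHz.
13.2 kHz ≤ fs/2 = 16.7 kHz, appears at 13.2 kHz.
33.8 kHz mod fs = 0.4 kHz.
0.4 kHz ≤ fs/2 = 16.7 kHz, appears at 0.4 kHz.
46.6 kHz and 53.6 kHz both map to 13.2 kHz.

13.2 kHz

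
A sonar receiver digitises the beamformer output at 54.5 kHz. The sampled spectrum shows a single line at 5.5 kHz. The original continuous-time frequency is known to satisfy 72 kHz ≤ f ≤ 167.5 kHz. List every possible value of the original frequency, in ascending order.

103.5 kHz, 114.5 kHz, 158 kHz

Frequencies that alias to 5.5 kHz are k·fs ± 5.5 kHz for integer k ≥ 0.
k=0: 5.5 kHz.
k=1: 49 kHz, 60 kHz.
k=2: 103.5 kHz, 114.5 kHz.
k=3: 158 kHz, 169 kHz.
k=4: 212.5 kHz, 223.5 kHz.
Within [72 kHz, 167.5 kHz]: 103.5 kHz, 114.5 kHz, 158 kHz.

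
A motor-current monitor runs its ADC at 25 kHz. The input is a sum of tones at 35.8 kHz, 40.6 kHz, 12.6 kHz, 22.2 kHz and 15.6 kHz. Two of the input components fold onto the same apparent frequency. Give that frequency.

fs/2 = 12.5 kHz.
35.8 kHz mod fs = 10.8 kHz.
10.8 kHz ≤ fs/2 = 12.5 kHz, appears at 10.8 kHz.
40.6 kHz mod fs = 15.6 kHz.
15.6 kHz > fs/2 = 12.5 kHz, folds to fs − 15.6 kHz = 9.4 kHz.
12.6 kHz > fs/2 = 12.5 kHz, folds to fs − 12.6 kHz = 12.4 kHz.
22.2 kHz > fs/2 = 12.5 kHz, folds to fs − 22.2 kHz = 2.8 kHz.
15.6 kHz > fs/2 = 12.5 kHz, folds to fs − 15.6 kHz = 9.4 kHz.
15.6 kHz and 40.6 kHz both map to 9.4 kHz.

9.4 kHz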